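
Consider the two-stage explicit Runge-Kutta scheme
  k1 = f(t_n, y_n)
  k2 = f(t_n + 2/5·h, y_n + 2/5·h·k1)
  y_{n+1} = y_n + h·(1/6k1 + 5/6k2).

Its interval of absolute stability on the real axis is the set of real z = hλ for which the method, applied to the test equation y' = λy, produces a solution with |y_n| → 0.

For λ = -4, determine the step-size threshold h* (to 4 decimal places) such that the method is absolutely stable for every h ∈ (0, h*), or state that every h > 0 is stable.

(-3.0000,0); λ=-4 ⇒ h* = (3)/4 = 0.7500.

On y'=λy, z=hλ:
  k1=λy_n ⇒ h·k1=z·y_n;  k2=λ(1+2/5z)y_n ⇒ h·k2=z(1+2/5z)y_n
  y_{n+1}/y_n = 1 + 1/6z + 5/6z(1+2/5z) = 1 + z + 1/3z²
  Hence R(z) = 1 + z + 1/3z².

Find x<0 with |R(x)|<1.
x=-1.48: |R|=0.2501
R=1: x+1/3x²=0 ⇒ x=−3=-3.0000; min R=1−1/(4·1/3)=0.2500>−1
Confirm numerically:
  x=-2.257: |R|=0.44102 <1
  x=-2.124: |R|=0.37979 <1
  x=-1.659: |R|=0.25843 <1
  x=-1.396: |R|=0.25361 <1
  x=-3.495: |R|=1.57668 >1
  x=-3.108: |R|=1.11189 >1
  x=-3.026: |R|=1.02623 >1
So |R|<1 on (-3.0000, 0).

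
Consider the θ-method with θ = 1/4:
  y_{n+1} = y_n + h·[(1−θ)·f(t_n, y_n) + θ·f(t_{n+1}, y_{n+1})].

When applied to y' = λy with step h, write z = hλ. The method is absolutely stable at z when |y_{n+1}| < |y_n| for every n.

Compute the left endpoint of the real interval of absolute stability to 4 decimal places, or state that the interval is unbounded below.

Test eqn y'=λy, z=hλ:
  y_{n+1} = y_n + z·[3/4·y_n + 1/4·y_{n+1}] ⇒ (1 − 1/4z)y_{n+1} = (1 + 3/4z)y_n
  R(z) = (1 + 3/4z)/(1 − 1/4z).

Need |R(x)|<1, x<0.
x=-0.37: |R|=0.6613
R=−1: 1+3/4x = −1+1/4x ⇒ -1/2x=2 ⇒ x=2/(-1/2)=-4.0000
Confirm numerically:
  x=-3.737: |R|=0.93201 <1
  x=-2.602: |R|=0.57649 <1
  x=-2.433: |R|=0.51282 <1
  x=-2.407: |R|=0.50273 <1
  x=-4.528: |R|=1.12383 >1
  x=-4.059: |R|=1.01464 >1
  x=-4.031: |R|=1.00772 >1
So |R|<1 on (-4.0000, 0).

z* = -4.0000.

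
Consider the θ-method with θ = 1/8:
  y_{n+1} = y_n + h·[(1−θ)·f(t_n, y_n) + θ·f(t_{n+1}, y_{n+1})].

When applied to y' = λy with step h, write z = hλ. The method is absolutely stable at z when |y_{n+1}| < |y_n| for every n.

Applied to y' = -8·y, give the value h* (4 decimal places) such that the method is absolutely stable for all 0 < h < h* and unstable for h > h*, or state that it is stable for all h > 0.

(-2.6667,0); λ=-8 ⇒ h* = (8/3)/8 = 0.3333.

Test eqn y'=λy, z=hλ:
  y_{n+1} = y_n + z·[7/8·y_n + 1/8·y_{n+1}] ⇒ (1 − 1/8z)y_{n+1} = (1 + 7/8z)y_n
  R(z) = (1 + 7/8z)/(1 − 1/8z).

Find x<0 with |R(x)|<1.
x=-1.19: |R|=0.0359
R=−1: 1+7/8x = −1+1/8x ⇒ -3/4x=2 ⇒ x=2/(-3/4)=-2.6667
Confirm numerically:
  x=-2.454: |R|=0.87794 <1
  x=-2.144: |R|=0.69085 <1
  x=-1.932: |R|=0.55618 <1
  x=-3.062: |R|=1.21443 >1
  x=-2.840: |R|=1.09594 >1
So |R|<1 on (-2.6667, 0).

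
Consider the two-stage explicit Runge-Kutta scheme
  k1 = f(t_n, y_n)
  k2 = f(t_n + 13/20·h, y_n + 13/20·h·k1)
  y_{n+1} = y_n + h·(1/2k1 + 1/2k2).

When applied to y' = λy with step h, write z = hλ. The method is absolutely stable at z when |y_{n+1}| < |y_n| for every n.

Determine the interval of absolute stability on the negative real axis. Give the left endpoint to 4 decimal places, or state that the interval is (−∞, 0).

With y'=λy (z=hλ):
  k1=λy_n ⇒ h·k1=z·y_n;  k2=λ(1+13/20z)y_n ⇒ h·k2=z(1+13/20z)y_n
  y_{n+1}/y_n = 1 + 1/2z + 1/2z(1+13/20z) = 1 + z + 13/40z²
  Hence R(z) = 1 + z + 13/40z².

Solve |R(x)|<1 on ℝ⁻.
x=-0.73: |R|=0.4432
R=1: x+13/40x²=0 ⇒ x=−40/13=-3.0769; min R=1−1/(4·13/40)=0.2308>−1
Confirm numerically:
  x=-2.036: |R|=0.31122 <1
  x=-2.029: |R|=0.30897 <1
  x=-1.603: |R|=0.23212 <1
  x=-3.563: |R|=1.56286 >1
  x=-3.560: |R|=1.55892 >1
So |R|<1 on (-3.0769, 0).

(-3.0769, 0).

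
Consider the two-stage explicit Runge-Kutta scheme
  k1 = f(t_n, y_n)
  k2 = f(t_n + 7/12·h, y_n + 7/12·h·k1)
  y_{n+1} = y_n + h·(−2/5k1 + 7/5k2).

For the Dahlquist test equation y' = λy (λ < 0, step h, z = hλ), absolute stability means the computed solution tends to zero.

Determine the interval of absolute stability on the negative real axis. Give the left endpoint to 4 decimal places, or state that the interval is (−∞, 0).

z∈(-1.2245,0).

On y'=λy, z=hλ:
  k1=λy_n ⇒ h·k1=z·y_n;  k2=λ(1+7/12z)y_n ⇒ h·k2=z(1+7/12z)y_n
  y_{n+1}/y_n = 1 − 2/5z + 7/5z(1+7/12z) = 1 + z + 49/60z²
  R(z) = 1 + z + 49/60z².

Find x<0 with |R(x)|<1.
x=-1.36: |R|=1.1505
R=1: x+49/60x²=0 ⇒ x=−60/49=-1.2245; min R=1−1/(4·49/60)=0.6939>−1
Confirm numerically:
  x=-0.802: |R|=0.72328 <1
  x=-0.698: |R|=0.69988 <1
  x=-0.654: |R|=0.69530 <1
  x=-0.531: |R|=0.69927 <1
  x=-1.773: |R|=1.79422 >1
  x=-1.656: |R|=1.58357 >1
  x=-1.507: |R|=1.34769 >1
So |R|<1 on (-1.2245, 0).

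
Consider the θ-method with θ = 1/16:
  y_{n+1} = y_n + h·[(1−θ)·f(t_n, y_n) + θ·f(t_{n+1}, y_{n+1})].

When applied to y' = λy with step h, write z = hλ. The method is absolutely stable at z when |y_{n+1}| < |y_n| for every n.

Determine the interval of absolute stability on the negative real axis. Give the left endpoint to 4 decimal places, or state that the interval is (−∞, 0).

Test eqn y'=λy, z=hλ:
  y_{n+1} = y_n + z·[15/16·y_n + 1/16·y_{n+1}] ⇒ (1 − 1/16z)y_{n+1} = (1 + 15/16z)y_n
  R(z) = (1 + 15/16z)/(1 − 1/16z).

Boundary: |R(x)|=1, x<0.
x=-1.63: |R|=0.4793
R=−1: 1+15/16x = −1+1/16x ⇒ -7/8x=2 ⇒ x=2/(-7/8)=-2.2857
Confirm numerically:
  x=-2.072: |R|=0.83444 <1
  x=-1.785: |R|=0.60585 <1
  x=-1.635: |R|=0.48341 <1
  x=-1.175: |R|=0.09461 <1
  x=-2.558: |R|=1.20541 >1
  x=-2.552: |R|=1.20095 >1
So |R|<1 on (-2.2857, 0).

z∈(-2.2857,0).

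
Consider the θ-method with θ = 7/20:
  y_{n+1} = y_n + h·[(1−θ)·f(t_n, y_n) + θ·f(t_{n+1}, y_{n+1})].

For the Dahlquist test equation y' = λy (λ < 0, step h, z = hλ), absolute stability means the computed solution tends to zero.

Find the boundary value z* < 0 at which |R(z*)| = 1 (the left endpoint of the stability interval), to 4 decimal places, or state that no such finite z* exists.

Test eqn y'=λy, z=hλ:
  y_{n+1} = y_n + z·[13/20·y_n + 7/20·y_{n+1}] ⇒ (1 − 7/20z)y_{n+1} = (1 + 13/20z)y_n
  ⇒ R(z) = (1 + 13/20z)/(1 − 7/20z).

Boundary: |R(x)|=1, x<0.
x=-0.42: |R|=0.6338
R=−1: 1+13/20x = −1+7/20x ⇒ -3/10x=2 ⇒ x=2/(-3/10)=-6.6667
Confirm numerically:
  x=-5.275: |R|=0.85332 <1
  x=-4.010: |R|=0.66840 <1
  x=-3.229: |R|=0.51586 <1
  x=-7.194: |R|=1.04497 >1
  x=-7.129: |R|=1.03968 >1
  x=-7.096: |R|=1.03697 >1
Stable set (-6.6667, 0).

z* = -6.6667.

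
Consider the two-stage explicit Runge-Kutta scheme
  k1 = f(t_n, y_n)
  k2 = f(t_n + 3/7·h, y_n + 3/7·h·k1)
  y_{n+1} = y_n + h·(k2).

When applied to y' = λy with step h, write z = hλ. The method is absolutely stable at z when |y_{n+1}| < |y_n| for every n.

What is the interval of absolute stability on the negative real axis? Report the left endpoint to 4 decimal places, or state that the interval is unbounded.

(-2.3333, 0).

With y'=λy (z=hλ):
  k1=λy_n ⇒ h·k1=z·y_n;  k2=λ(1+3/7z)y_n ⇒ h·k2=z(1+3/7z)y_n
  y_{n+1}/y_n = 1 + z(1+3/7z) = 1 + z + 3/7z²
  ⇒ R(z) = 1 + z + 3/7z².

Solve |R(x)|<1 on ℝ⁻.
x=-1.29: |R|=0.4232
R=1: x+3/7x²=0 ⇒ x=−7/3=-2.3333; min R=1−1/(4·3/7)=0.4167>−1
Confirm numerically:
  x=-2.140: |R|=0.82269 <1
  x=-1.943: |R|=0.67496 <1
  x=-1.345: |R|=0.43030 <1
  x=-1.059: |R|=0.42163 <1
  x=-2.633: |R|=1.33815 >1
  x=-2.561: |R|=1.24988 >1
  x=-2.514: |R|=1.19466 >1
Interval (-2.3333, 0).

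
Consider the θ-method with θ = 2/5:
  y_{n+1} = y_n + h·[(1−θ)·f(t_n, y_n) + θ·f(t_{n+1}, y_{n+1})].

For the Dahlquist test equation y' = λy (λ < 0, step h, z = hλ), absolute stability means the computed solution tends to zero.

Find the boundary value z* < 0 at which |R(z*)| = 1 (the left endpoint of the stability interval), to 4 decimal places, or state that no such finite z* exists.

With y'=λy (z=hλ):
  y_{n+1} = y_n + z·[3/5·y_n + 2/5·y_{n+1}] ⇒ (1 − 2/5z)y_{n+1} = (1 + 3/5z)y_n
  so R(z) = (1 + 3/5z)/(1 − 2/5z).

Solve |R(x)|<1 on ℝ⁻.
x=-1.8: |R|=0.0465
R=−1: 1+3/5x = −1+2/5x ⇒ -1/5x=2 ⇒ x=2/(-1/5)=-10.0000
Confirm numerically:
  x=-7.943: |R|=0.90151 <1
  x=-7.859: |R|=0.89666 <1
  x=-5.354: |R|=0.70423 <1
  x=-4.147: |R|=0.55973 <1
  x=-10.253: |R|=1.00992 >1
  x=-10.208: |R|=1.00818 >1
So |R|<1 on (-10.0000, 0).

left endpoint -10.0000.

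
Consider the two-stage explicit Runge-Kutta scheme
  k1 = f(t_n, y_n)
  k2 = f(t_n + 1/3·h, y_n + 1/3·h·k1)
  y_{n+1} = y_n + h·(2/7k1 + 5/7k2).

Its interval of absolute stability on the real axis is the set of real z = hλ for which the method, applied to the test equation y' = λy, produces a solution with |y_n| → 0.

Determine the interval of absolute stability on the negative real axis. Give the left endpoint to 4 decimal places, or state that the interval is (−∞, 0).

(-4.2000, 0).

Test eqn y'=λy, z=hλ:
  k1=λy_n ⇒ h·k1=z·y_n;  k2=λ(1+1/3z)y_n ⇒ h·k2=z(1+1/3z)y_n
  y_{n+1}/y_n = 1 + 2/7z + 5/7z(1+1/3z) = 1 + z + 5/21z²
  ⇒ R(z) = 1 + z + 5/21z².

Find x<0 with |R(x)|<1.
x=-0.54: |R|=0.5294
R=1: x+5/21x²=0 ⇒ x=−21/5=-4.2000; min R=1−1/(4·5/21)=-0.0500>−1
Confirm numerically:
  x=-3.699: |R|=0.55876 <1
  x=-3.095: |R|=0.18572 <1
  x=-2.232: |R|=0.04585 <1
  x=-1.855: |R|=0.03571 <1
  x=-4.676: |R|=1.52995 >1
  x=-4.504: |R|=1.32600 >1
  x=-4.323: |R|=1.12660 >1
Interval (-4.2000, 0).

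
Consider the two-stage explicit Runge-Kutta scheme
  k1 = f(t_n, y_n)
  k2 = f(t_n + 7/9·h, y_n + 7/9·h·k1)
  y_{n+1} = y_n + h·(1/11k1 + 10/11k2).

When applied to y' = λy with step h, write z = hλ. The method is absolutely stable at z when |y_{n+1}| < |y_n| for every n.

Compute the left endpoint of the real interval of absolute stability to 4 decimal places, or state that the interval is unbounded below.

z* = -1.4143.

With y'=λy (z=hλ):
  k1=λy_n ⇒ h·k1=z·y_n;  k2=λ(1+7/9z)y_n ⇒ h·k2=z(1+7/9z)y_n
  y_{n+1}/y_n = 1 + 1/11z + 10/11z(1+7/9z) = 1 + z + 70/99z²
  ⇒ R(z) = 1 + z + 70/99z².

Find x<0 with |R(x)|<1.
x=-1.47: |R|=1.0579
R=1: x+70/99x²=0 ⇒ x=−99/70=-1.4143; min R=1−1/(4·70/99)=0.6464>−1
Confirm numerically:
  x=-1.244: |R|=0.85022 <1
  x=-1.095: |R|=0.75280 <1
  x=-1.077: |R|=0.74315 <1
  x=-0.667: |R|=0.64757 <1
  x=-1.785: |R|=1.46789 >1
  x=-1.747: |R|=1.41099 >1
Stable set (-1.4143, 0).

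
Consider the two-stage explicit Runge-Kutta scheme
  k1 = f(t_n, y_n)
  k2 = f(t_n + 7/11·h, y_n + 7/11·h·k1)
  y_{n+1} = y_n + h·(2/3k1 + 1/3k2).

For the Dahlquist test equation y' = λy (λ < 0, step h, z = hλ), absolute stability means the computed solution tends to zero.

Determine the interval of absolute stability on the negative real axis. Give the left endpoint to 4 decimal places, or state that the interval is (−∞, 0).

z∈(-4.7143,0).

With y'=λy (z=hλ):
  k1=λy_n ⇒ h·k1=z·y_n;  k2=λ(1+7/11z)y_n ⇒ h·k2=z(1+7/11z)y_n
  y_{n+1}/y_n = 1 + 2/3z + 1/3z(1+7/11z) = 1 + z + 7/33z²
  Hence R(z) = 1 + z + 7/33z².

Solve |R(x)|<1 on ℝ⁻.
x=-1.7: |R|=0.0870
R=1: x+7/33x²=0 ⇒ x=−33/7=-4.7143; min R=1−1/(4·7/33)=-0.1786>−1
Confirm numerically:
  x=-4.251: |R|=0.58224 <1
  x=-3.268: |R|=0.00258 <1
  x=-2.908: |R|=0.11420 <1
  x=-5.254: |R|=1.60150 >1
  x=-5.007: |R|=1.31089 >1
  x=-4.843: |R|=1.13223 >1
Stable set (-4.7143, 0).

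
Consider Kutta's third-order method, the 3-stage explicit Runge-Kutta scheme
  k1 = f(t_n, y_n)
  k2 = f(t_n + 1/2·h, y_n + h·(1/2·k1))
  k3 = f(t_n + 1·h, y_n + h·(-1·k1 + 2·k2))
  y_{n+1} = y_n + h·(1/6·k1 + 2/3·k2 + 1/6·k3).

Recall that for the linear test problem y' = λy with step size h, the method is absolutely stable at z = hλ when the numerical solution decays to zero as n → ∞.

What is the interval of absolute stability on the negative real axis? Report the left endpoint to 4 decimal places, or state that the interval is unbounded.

Set f=λy, z=hλ:
  order 3, 3-stage ⇒ R(z)=1+z+z^2/2+z^3/6
  (e.g. R(-1.32)=0.16787, |R|=0.16787)

Solve |R(x)|<1 on ℝ⁻.
x=-1.32: |R|=0.1679
|R(-2.07)|=0.4058 |R(-1.04)|=0.3133 |R(-1.01)|=0.3283
Bisect:
  x_lo=-3.0845 |R|=2.2185  x_hi=-0.2733 |R|=0.7607
  mid=-1.67888 |R|=0.05825 →hi
  mid=-2.38168 |R|=0.79712 →hi
  mid=-2.73308 |R|=1.40079 →lo
  mid=-2.55738 |R|=1.07492 →lo
  mid=-2.46953 |R|=0.93035 →hi
  mid=-2.51346 |R|=1.00117 →lo
  mid=-2.49150 |R|=0.96540 →hi
  mid=-2.50248 |R|=0.98320 →hi
  ...
  [-2.51277,-2.51260] ⇒ x*=-2.5127
Stable set (-2.5127, 0).

z∈(-2.5127,0).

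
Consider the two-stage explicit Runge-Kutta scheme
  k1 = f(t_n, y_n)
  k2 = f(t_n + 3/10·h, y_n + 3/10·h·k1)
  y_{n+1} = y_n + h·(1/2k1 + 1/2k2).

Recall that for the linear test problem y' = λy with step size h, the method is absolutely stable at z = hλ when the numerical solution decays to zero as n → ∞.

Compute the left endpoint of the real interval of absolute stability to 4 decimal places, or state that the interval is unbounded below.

Set f=λy, z=hλ:
  k1=λy_n ⇒ h·k1=z·y_n;  k2=λ(1+3/10z)y_n ⇒ h·k2=z(1+3/10z)y_n
  y_{n+1}/y_n = 1 + 1/2z + 1/2z(1+3/10z) = 1 + z + 3/20z²
  so R(z) = 1 + z + 3/20z².

Need |R(x)|<1, x<0.
x=-0.98: |R|=0.1641
R=1: x+3/20x²=0 ⇒ x=−20/3=-6.6667; min R=1−1/(4·3/20)=-0.6667>−1
Confirm numerically:
  x=-3.981: |R|=0.60375 <1
  x=-3.940: |R|=0.61146 <1
  x=-3.252: |R|=0.66567 <1
  x=-2.734: |R|=0.61279 <1
  x=-7.156: |R|=1.52525 >1
  x=-7.068: |R|=1.42549 >1
  x=-6.859: |R|=1.19788 >1
Stable set (-6.6667, 0).

left endpoint -6.6667.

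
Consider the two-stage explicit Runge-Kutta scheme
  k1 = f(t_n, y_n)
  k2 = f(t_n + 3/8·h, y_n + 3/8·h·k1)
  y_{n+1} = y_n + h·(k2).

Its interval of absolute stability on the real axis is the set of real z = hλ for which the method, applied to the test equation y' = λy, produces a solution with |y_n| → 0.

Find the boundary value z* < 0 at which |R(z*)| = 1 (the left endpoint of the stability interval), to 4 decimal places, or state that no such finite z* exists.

With y'=λy (z=hλ):
  k1=λy_n ⇒ h·k1=z·y_n;  k2=λ(1+3/8z)y_n ⇒ h·k2=z(1+3/8z)y_n
  y_{n+1}/y_n = 1 + z(1+3/8z) = 1 + z + 3/8z²
  ⇒ R(z) = 1 + z + 3/8z².

Boundary: |R(x)|=1, x<0.
x=-0.59: |R|=0.5405
R=1: x+3/8x²=0 ⇒ x=−8/3=-2.6667; min R=1−1/(4·3/8)=0.3333>−1
Confirm numerically:
  x=-2.363: |R|=0.73091 <1
  x=-1.630: |R|=0.36634 <1
  x=-1.531: |R|=0.34799 <1
  x=-3.245: |R|=1.70376 >1
  x=-2.893: |R|=1.24554 >1
Interval (-2.6667, 0).

left endpoint -2.6667.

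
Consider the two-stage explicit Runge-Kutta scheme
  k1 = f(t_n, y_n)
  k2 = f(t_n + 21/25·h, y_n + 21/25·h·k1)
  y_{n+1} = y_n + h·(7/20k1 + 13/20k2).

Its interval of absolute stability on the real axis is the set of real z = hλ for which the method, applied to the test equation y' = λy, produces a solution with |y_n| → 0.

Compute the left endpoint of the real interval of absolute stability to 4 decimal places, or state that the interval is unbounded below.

z* = -1.8315.

Test eqn y'=λy, z=hλ:
  k1=λy_n ⇒ h·k1=z·y_n;  k2=λ(1+21/25z)y_n ⇒ h·k2=z(1+21/25z)y_n
  y_{n+1}/y_n = 1 + 7/20z + 13/20z(1+21/25z) = 1 + z + 273/500z²
  so R(z) = 1 + z + 273/500z².

Solve |R(x)|<1 on ℝ⁻.
x=-1.29: |R|=0.6186
R=1: x+273/500x²=0 ⇒ x=−500/273=-1.8315; min R=1−1/(4·273/500)=0.5421>−1
Confirm numerically:
  x=-1.459: |R|=0.70326 <1
  x=-1.217: |R|=0.59167 <1
  x=-1.090: |R|=0.55870 <1
  x=-2.116: |R|=1.32869 >1
  x=-1.887: |R|=1.05718 >1
Interval (-1.8315, 0).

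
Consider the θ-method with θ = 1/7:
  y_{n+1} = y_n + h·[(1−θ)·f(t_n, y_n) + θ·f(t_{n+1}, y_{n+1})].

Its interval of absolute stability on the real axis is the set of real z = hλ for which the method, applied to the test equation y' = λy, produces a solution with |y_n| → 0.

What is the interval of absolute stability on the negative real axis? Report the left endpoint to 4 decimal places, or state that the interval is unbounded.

Test eqn y'=λy, z=hλ:
  y_{n+1} = y_n + z·[6/7·y_n + 1/7·y_{n+1}] ⇒ (1 − 1/7z)y_{n+1} = (1 + 6/7z)y_n
  so R(z) = (1 + 6/7z)/(1 − 1/7z).

Need |R(x)|<1, x<0.
x=-1.37: |R|=0.1458
R=−1: 1+6/7x = −1+1/7x ⇒ -5/7x=2 ⇒ x=2/(-5/7)=-2.8000
Confirm numerically:
  x=-2.678: |R|=0.93697 <1
  x=-2.056: |R|=0.58922 <1
  x=-1.713: |R|=0.37622 <1
  x=-1.127: |R|=0.02929 <1
  x=-3.300: |R|=1.24272 >1
  x=-3.080: |R|=1.13889 >1
  x=-3.075: |R|=1.13648 >1
Stable set (-2.8000, 0).

z∈(-2.8000,0).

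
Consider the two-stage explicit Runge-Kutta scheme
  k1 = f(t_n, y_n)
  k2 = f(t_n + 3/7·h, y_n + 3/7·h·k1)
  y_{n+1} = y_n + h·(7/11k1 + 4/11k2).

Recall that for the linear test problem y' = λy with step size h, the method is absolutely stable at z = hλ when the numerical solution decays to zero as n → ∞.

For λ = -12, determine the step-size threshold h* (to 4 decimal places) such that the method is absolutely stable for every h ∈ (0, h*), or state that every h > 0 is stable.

(-6.4167,0); λ=-12 ⇒ h* = (77/12)/12 = 0.5347.

Set f=λy, z=hλ:
  k1=λy_n ⇒ h·k1=z·y_n;  k2=λ(1+3/7z)y_n ⇒ h·k2=z(1+3/7z)y_n
  y_{n+1}/y_n = 1 + 7/11z + 4/11z(1+3/7z) = 1 + z + 12/77z²
  ⇒ R(z) = 1 + z + 12/77z².

Boundary: |R(x)|=1, x<0.
x=-1.01: |R|=0.1490
R=1: x+12/77x²=0 ⇒ x=−77/12=-6.4167; min R=1−1/(4·12/77)=-0.6042>−1
Confirm numerically:
  x=-5.813: |R|=0.45313 <1
  x=-5.677: |R|=0.34560 <1
  x=-5.126: |R|=0.03106 <1
  x=-4.071: |R|=0.48819 <1
  x=-6.893: |R|=1.51169 >1
  x=-6.653: |R|=1.24504 >1
  x=-6.445: |R|=1.02846 >1
Interval (-6.4167, 0).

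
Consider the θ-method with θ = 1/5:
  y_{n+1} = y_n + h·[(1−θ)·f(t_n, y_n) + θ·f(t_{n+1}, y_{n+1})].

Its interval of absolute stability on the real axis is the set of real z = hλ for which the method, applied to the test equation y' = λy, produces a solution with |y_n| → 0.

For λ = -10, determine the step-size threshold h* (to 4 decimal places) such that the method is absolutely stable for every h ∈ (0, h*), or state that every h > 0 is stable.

Test eqn y'=λy, z=hλ:
  y_{n+1} = y_n + z·[4/5·y_n + 1/5·y_{n+1}] ⇒ (1 − 1/5z)y_{n+1} = (1 + 4/5z)y_n
  R(z) = (1 + 4/5z)/(1 − 1/5z).

Find x<0 with |R(x)|<1.
x=-0.82: |R|=0.2955
R=−1: 1+4/5x = −1+1/5x ⇒ -3/5x=2 ⇒ x=2/(-3/5)=-3.3333
Confirm numerically:
  x=-2.402: |R|=0.62253 <1
  x=-1.538: |R|=0.17620 <1
  x=-1.400: |R|=0.09375 <1
  x=-3.625: |R|=1.10145 >1
  x=-3.613: |R|=1.09741 >1
Stable set (-3.3333, 0).

(-3.3333,0); λ=-10 ⇒ h* = (10/3)/10 = 0.3333.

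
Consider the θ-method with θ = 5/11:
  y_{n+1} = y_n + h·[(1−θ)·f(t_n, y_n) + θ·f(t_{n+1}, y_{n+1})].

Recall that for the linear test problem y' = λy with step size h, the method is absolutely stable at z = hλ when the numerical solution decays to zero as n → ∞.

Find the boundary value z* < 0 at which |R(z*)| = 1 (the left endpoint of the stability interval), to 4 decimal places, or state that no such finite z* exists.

Test eqn y'=λy, z=hλ:
  y_{n+1} = y_n + z·[6/11·y_n + 5/11·y_{n+1}] ⇒ (1 − 5/11z)y_{n+1} = (1 + 6/11z)y_n
  ⇒ R(z) = (1 + 6/11z)/(1 − 5/11z).

Find x<0 with |R(x)|<1.
x=-1.22: |R|=0.2152
R=−1: 1+6/11x = −1+5/11x ⇒ -1/11x=2 ⇒ x=2/(-1/11)=-22.0000
Confirm numerically:
  x=-14.546: |R|=0.91098 <1
  x=-11.361: |R|=0.84309 <1
  x=-10.897: |R|=0.83045 <1
  x=-10.423: |R|=0.81657 <1
  x=-22.579: |R|=1.00467 >1
  x=-22.344: |R|=1.00280 >1
Interval (-22.0000, 0).

left endpoint -22.0000.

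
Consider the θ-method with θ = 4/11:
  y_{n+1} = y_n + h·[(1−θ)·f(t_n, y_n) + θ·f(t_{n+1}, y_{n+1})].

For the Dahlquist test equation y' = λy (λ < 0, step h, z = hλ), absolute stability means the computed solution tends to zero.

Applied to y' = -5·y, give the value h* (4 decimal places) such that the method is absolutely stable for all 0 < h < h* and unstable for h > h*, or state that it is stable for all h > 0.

With y'=λy (z=hλ):
  y_{n+1} = y_n + z·[7/11·y_n + 4/11·y_{n+1}] ⇒ (1 − 4/11z)y_{n+1} = (1 + 7/11z)y_n
  so R(z) = (1 + 7/11z)/(1 − 4/11z).

Find x<0 with |R(x)|<1.
x=-1.03: |R|=0.2507
R=−1: 1+7/11x = −1+4/11x ⇒ -3/11x=2 ⇒ x=2/(-3/11)=-7.3333
Confirm numerically:
  x=-7.240: |R|=0.99299 <1
  x=-5.267: |R|=0.80669 <1
  x=-3.656: |R|=0.56947 <1
  x=-7.661: |R|=1.02360 >1
  x=-7.393: |R|=1.00441 >1
Interval (-7.3333, 0).

(-7.3333,0); λ=-5 ⇒ h* = (22/3)/5 = 1.4667.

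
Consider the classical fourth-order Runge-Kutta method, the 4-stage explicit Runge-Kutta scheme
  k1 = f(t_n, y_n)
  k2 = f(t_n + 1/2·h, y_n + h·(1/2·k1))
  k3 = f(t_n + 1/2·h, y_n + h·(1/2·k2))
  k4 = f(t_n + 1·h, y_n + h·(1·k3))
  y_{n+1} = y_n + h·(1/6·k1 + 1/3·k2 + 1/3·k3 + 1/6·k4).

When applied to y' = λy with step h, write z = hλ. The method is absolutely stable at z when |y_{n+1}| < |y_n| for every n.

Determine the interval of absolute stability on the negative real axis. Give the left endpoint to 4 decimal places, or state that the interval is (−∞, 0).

Test eqn y'=λy, z=hλ:
  order 4, 4-stage ⇒ R(z)=1+z+z^2/2+z^3/6+z^4/24
  (e.g. R(-1.27)=0.30345, |R|=0.30345)

Solve |R(x)|<1 on ℝ⁻.
x=-1.27: |R|=0.3034
|R(-0.98)|=0.3818 |R(-0.72)|=0.4882 |R(-0.52)|=0.5948
Bisect:
  x_lo=-3.1018 |R|=1.5920  x_hi=-0.1993 |R|=0.8193
  mid=-1.65054 |R|=0.27142 →hi
  mid=-2.37618 |R|=0.53919 →hi
  mid=-2.73900 |R|=0.93242 →hi
  mid=-2.92041 |R|=1.22357 →lo
  mid=-2.82970 |R|=1.06905 →lo
  mid=-2.78435 |R|=0.99858 →hi
  mid=-2.80703 |R|=1.03327 →lo
  mid=-2.79569 |R|=1.01579 →lo
  ...
  [-2.78542,-2.78524] ⇒ x*=-2.7853
So |R|<1 on (-2.7853, 0).

z∈(-2.7853,0).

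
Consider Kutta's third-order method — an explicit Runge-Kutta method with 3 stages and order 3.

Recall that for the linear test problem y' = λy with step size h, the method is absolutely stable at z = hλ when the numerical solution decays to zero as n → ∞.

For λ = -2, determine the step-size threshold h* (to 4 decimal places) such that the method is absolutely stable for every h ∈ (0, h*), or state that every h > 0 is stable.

(-2.5127,0); λ=-2 ⇒ h* = 1.2564.

On y'=λy, z=hλ:
  order 3, 3-stage ⇒ R(z)=1+z+z^2/2+z^3/6
  (e.g. R(-1.58)=0.01081, |R|=0.01081)

Need |R(x)|<1, x<0.
x=-1.58: |R|=0.0108
|R(-2.56)|=1.0794 |R(-2.3)|=0.6828 |R(-1.19)|=0.2372
Bisect:
  x_lo=-3.0920 |R|=2.2385  x_hi=-0.2715 |R|=0.7620
  mid=-1.68174 |R|=0.06034 →hi
  mid=-2.38686 |R|=0.80467 →hi
  mid=-2.73942 |R|=1.41350 →lo
  mid=-2.56314 |R|=1.08480 →lo
  mid=-2.47500 |R|=0.93900 →hi
  mid=-2.51907 |R|=1.01042 →lo
  mid=-2.49703 |R|=0.97435 →hi
  ...
  [-2.51287,-2.51270] ⇒ x*=-2.5127
So |R|<1 on (-2.5127, 0).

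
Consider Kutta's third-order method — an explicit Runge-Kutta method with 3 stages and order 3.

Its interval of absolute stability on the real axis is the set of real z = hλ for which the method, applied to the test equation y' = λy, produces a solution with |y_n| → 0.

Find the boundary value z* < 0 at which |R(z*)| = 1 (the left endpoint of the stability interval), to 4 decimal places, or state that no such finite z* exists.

Set f=λy, z=hλ:
  order 3, 3-stage ⇒ R(z)=1+z+z^2/2+z^3/6
  (e.g. R(-0.45)=0.63606, |R|=0.63606)

Solve |R(x)|<1 on ℝ⁻.
x=-0.45: |R|=0.6361
|R(-2.88)|=1.7141 |R(-0.99)|=0.3383 |R(-0.76)|=0.4556
Bisect:
  x_lo=-2.9387 |R|=1.8505  x_hi=-0.2621 |R|=0.7692
  mid=-1.60042 |R|=0.00295 →hi
  mid=-2.26957 |R|=0.64251 →hi
  mid=-2.60415 |R|=1.15674 →lo
  mid=-2.43686 |R|=0.87952 →hi
  mid=-2.52051 |R|=1.01281 →lo
  mid=-2.47868 |R|=0.94487 →hi
  mid=-2.49960 |R|=0.97851 →hi
  mid=-2.51005 |R|=0.99558 →hi
  mid=-2.51528 |R|=1.00417 →lo
  ...
  [-2.51283,-2.51267] ⇒ x*=-2.5127
Stable set (-2.5127, 0).

z* = -2.5127.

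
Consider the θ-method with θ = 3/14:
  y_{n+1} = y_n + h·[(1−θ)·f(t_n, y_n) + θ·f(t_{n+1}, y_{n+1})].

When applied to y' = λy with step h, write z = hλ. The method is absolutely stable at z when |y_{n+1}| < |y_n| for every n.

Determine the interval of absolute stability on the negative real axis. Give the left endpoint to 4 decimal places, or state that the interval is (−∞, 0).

Set f=λy, z=hλ:
  y_{n+1} = y_n + z·[11/14·y_n + 3/14·y_{n+1}] ⇒ (1 − 3/14z)y_{n+1} = (1 + 11/14z)y_n
  R(z) = (1 + 11/14z)/(1 − 3/14z).

Need |R(x)|<1, x<0.
x=-0.33: |R|=0.6918
R=−1: 1+11/14x = −1+3/14x ⇒ -4/7x=2 ⇒ x=2/(-4/7)=-3.5000
Confirm numerically:
  x=-3.012: |R|=0.83053 <1
  x=-3.007: |R|=0.82868 <1
  x=-1.917: |R|=0.35882 <1
  x=-3.628: |R|=1.04115 >1
  x=-3.572: |R|=1.02330 >1
Stable set (-3.5000, 0).

z∈(-3.5000,0).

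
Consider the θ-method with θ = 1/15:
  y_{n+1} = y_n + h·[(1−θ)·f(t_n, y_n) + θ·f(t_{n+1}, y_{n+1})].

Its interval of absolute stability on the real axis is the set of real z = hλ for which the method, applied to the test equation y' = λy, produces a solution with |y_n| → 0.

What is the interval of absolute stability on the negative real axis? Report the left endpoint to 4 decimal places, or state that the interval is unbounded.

On y'=λy, z=hλ:
  y_{n+1} = y_n + z·[14/15·y_n + 1/15·y_{n+1}] ⇒ (1 − 1/15z)y_{n+1} = (1 + 14/15z)y_n
  so R(z) = (1 + 14/15z)/(1 − 1/15z).

Solve |R(x)|<1 on ℝ⁻.
x=-0.39: |R|=0.6199
R=−1: 1+14/15x = −1+1/15x ⇒ -13/15x=2 ⇒ x=2/(-13/15)=-2.3077
Confirm numerically:
  x=-2.275: |R|=0.97540 <1
  x=-2.122: |R|=0.85901 <1
  x=-1.511: |R|=0.37272 <1
  x=-1.221: |R|=0.12909 <1
  x=-2.902: |R|=1.43157 >1
  x=-2.862: |R|=1.40343 >1
So |R|<1 on (-2.3077, 0).

(-2.3077, 0).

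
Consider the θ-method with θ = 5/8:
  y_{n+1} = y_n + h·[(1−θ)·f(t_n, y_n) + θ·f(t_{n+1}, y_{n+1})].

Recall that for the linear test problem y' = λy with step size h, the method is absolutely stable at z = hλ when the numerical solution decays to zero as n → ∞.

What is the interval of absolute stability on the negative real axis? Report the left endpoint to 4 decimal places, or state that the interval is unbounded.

unbounded; (−∞, 0).

On y'=λy, z=hλ:
  y_{n+1} = y_n + z·[3/8·y_n + 5/8·y_{n+1}] ⇒ (1 − 5/8z)y_{n+1} = (1 + 3/8z)y_n
  so R(z) = (1 + 3/8z)/(1 − 5/8z).

Boundary: |R(x)|=1, x<0.
x=-1.04: |R|=0.3697
x=-2: |R|=0.1111
x=-10: |R|=0.3793
x=-100: |R|=0.5748
θ=5/8≥1/2 ⇒ |1+3/8x|<|1−5/8x| ∀x<0 ⇒ stable on all of ℝ⁻.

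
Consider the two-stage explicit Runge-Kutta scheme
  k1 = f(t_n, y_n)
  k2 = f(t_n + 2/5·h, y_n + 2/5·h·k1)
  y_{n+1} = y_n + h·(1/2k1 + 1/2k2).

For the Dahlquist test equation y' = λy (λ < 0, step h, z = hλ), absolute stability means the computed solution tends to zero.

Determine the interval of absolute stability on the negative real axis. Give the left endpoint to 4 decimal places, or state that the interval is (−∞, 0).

With y'=λy (z=hλ):
  k1=λy_n ⇒ h·k1=z·y_n;  k2=λ(1+2/5z)y_n ⇒ h·k2=z(1+2/5z)y_n
  y_{n+1}/y_n = 1 + 1/2z + 1/2z(1+2/5z) = 1 + z + 1/5z²
  Hence R(z) = 1 + z + 1/5z².

Solve |R(x)|<1 on ℝ⁻.
x=-1.36: |R|=0.0099
R=1: x+1/5x²=0 ⇒ x=−5=-5.0000; min R=1−1/(4·1/5)=-0.2500>−1
Confirm numerically:
  x=-3.672: |R|=0.02472 <1
  x=-2.943: |R|=0.21075 <1
  x=-2.353: |R|=0.24568 <1
  x=-5.361: |R|=1.38706 >1
  x=-5.241: |R|=1.25262 >1
So |R|<1 on (-5.0000, 0).

(-5.0000, 0).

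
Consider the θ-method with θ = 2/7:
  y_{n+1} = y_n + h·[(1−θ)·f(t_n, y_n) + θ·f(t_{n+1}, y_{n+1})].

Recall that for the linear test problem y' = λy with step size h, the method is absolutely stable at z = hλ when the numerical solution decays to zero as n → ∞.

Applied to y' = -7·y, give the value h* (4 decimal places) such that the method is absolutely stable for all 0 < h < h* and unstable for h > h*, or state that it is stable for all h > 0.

With y'=λy (z=hλ):
  y_{n+1} = y_n + z·[5/7·y_n + 2/7·y_{n+1}] ⇒ (1 − 2/7z)y_{n+1} = (1 + 5/7z)y_n
  so R(z) = (1 + 5/7z)/(1 − 2/7z).

Boundary: |R(x)|=1, x<0.
x=-1.55: |R|=0.0743
R=−1: 1+5/7x = −1+2/7x ⇒ -3/7x=2 ⇒ x=2/(-3/7)=-4.6667
Confirm numerically:
  x=-4.518: |R|=0.97219 <1
  x=-4.004: |R|=0.86754 <1
  x=-3.013: |R|=0.61915 <1
  x=-5.242: |R|=1.09872 >1
  x=-5.202: |R|=1.09228 >1
Stable set (-4.6667, 0).

(-4.6667,0); λ=-7 ⇒ h* = (14/3)/7 = 0.6667.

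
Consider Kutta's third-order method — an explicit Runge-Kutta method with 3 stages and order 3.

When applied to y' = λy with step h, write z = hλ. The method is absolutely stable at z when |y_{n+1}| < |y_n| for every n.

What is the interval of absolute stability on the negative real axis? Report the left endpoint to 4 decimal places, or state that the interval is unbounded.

z∈(-2.5127,0).

Test eqn y'=λy, z=hλ:
  order 3, 3-stage ⇒ R(z)=1+z+z^2/2+z^3/6
  (e.g. R(-0.7)=0.48783, |R|=0.48783)

Boundary: |R(x)|=1, x<0.
x=-0.7: |R|=0.4878
|R(-2.68)|=1.2969 |R(-1.96)|=0.2941 |R(-1.53)|=0.0435
Bisect:
  x_lo=-3.2039 |R|=2.5527  x_hi=-0.2987 |R|=0.7415
  mid=-1.75127 |R|=0.11297 →hi
  mid=-2.47757 |R|=0.94309 →hi
  mid=-2.84072 |R|=1.62650 →lo
  mid=-2.65915 |R|=1.25745 →lo
  mid=-2.56836 |R|=1.09381 →lo
  mid=-2.52296 |R|=1.01688 →lo
  mid=-2.50027 |R|=0.97960 →hi
  mid=-2.51162 |R|=0.99814 →hi
  ...
  [-2.51286,-2.51268] ⇒ x*=-2.5127
Interval (-2.5127, 0).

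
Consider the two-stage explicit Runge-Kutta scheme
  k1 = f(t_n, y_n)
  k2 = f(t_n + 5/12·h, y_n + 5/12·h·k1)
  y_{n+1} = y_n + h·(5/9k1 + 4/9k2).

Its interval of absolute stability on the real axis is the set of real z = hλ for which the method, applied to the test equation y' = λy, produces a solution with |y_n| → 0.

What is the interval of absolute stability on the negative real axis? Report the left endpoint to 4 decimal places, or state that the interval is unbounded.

(-5.4000, 0).

On y'=λy, z=hλ:
  k1=λy_n ⇒ h·k1=z·y_n;  k2=λ(1+5/12z)y_n ⇒ h·k2=z(1+5/12z)y_n
  y_{n+1}/y_n = 1 + 5/9z + 4/9z(1+5/12z) = 1 + z + 5/27z²
  so R(z) = 1 + z + 5/27z².

Find x<0 with |R(x)|<1.
x=-1.34: |R|=0.0075
R=1: x+5/27x²=0 ⇒ x=−27/5=-5.4000; min R=1−1/(4·5/27)=-0.3500>−1
Confirm numerically:
  x=-4.845: |R|=0.50204 <1
  x=-4.398: |R|=0.18393 <1
  x=-4.128: |R|=0.02763 <1
  x=-2.970: |R|=0.33650 <1
  x=-5.736: |R|=1.35691 >1
  x=-5.522: |R|=1.12476 >1
So |R|<1 on (-5.4000, 0).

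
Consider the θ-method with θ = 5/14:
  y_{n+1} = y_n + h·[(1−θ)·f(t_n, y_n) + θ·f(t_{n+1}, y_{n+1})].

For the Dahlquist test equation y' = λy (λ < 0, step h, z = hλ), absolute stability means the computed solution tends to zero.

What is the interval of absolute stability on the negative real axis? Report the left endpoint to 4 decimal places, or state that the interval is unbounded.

z∈(-7.0000,0).

Test eqn y'=λy, z=hλ:
  y_{n+1} = y_n + z·[9/14·y_n + 5/14·y_{n+1}] ⇒ (1 − 5/14z)y_{n+1} = (1 + 9/14z)y_n
  ⇒ R(z) = (1 + 9/14z)/(1 − 5/14z).

Find x<0 with |R(x)|<1.
x=-0.64: |R|=0.4791
R=−1: 1+9/14x = −1+5/14x ⇒ -2/7x=2 ⇒ x=2/(-2/7)=-7.0000
Confirm numerically:
  x=-6.784: |R|=0.98197 <1
  x=-6.678: |R|=0.97282 <1
  x=-5.021: |R|=0.79757 <1
  x=-4.405: |R|=0.71187 <1
  x=-7.585: |R|=1.04506 >1
  x=-7.498: |R|=1.03869 >1
  x=-7.316: |R|=1.02499 >1
Interval (-7.0000, 0).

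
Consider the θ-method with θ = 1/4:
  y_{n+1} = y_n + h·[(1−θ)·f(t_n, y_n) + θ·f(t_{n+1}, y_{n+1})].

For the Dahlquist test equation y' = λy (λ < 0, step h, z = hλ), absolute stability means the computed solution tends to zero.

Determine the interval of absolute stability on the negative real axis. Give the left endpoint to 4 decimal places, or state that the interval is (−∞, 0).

On y'=λy, z=hλ:
  y_{n+1} = y_n + z·[3/4·y_n + 1/4·y_{n+1}] ⇒ (1 − 1/4z)y_{n+1} = (1 + 3/4z)y_n
  Hence R(z) = (1 + 3/4z)/(1 − 1/4z).

Need |R(x)|<1, x<0.
x=-0.79: |R|=0.3403
R=−1: 1+3/4x = −1+1/4x ⇒ -1/2x=2 ⇒ x=2/(-1/2)=-4.0000
Confirm numerically:
  x=-3.871: |R|=0.96722 <1
  x=-3.066: |R|=0.73564 <1
  x=-1.838: |R|=0.25934 <1
  x=-1.775: |R|=0.22944 <1
  x=-4.541: |R|=1.12668 >1
  x=-4.252: |R|=1.06108 >1
  x=-4.182: |R|=1.04449 >1
Interval (-4.0000, 0).

z∈(-4.0000,0).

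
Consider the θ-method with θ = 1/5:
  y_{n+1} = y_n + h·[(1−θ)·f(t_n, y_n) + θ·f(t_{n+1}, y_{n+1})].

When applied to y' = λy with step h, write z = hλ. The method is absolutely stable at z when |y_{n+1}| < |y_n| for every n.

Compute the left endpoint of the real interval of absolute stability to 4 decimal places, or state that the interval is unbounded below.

On y'=λy, z=hλ:
  y_{n+1} = y_n + z·[4/5·y_n + 1/5·y_{n+1}] ⇒ (1 − 1/5z)y_{n+1} = (1 + 4/5z)y_n
  so R(z) = (1 + 4/5z)/(1 − 1/5z).

Find x<0 with |R(x)|<1.
x=-1.79: |R|=0.3181
R=−1: 1+4/5x = −1+1/5x ⇒ -3/5x=2 ⇒ x=2/(-3/5)=-3.3333
Confirm numerically:
  x=-3.120: |R|=0.92118 <1
  x=-3.119: |R|=0.92080 <1
  x=-1.991: |R|=0.42397 <1
  x=-3.745: |R|=1.14122 >1
  x=-3.563: |R|=1.08046 >1
Interval (-3.3333, 0).

z* = -3.3333.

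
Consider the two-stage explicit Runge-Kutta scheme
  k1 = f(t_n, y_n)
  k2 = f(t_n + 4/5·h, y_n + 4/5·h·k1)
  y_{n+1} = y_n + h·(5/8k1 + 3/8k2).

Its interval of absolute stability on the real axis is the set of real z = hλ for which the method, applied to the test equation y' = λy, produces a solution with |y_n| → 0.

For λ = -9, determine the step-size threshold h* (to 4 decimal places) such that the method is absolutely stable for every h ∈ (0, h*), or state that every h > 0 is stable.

(-3.3333,0); λ=-9 ⇒ h* = (10/3)/9 = 0.3704.

Set f=λy, z=hλ:
  k1=λy_n ⇒ h·k1=z·y_n;  k2=λ(1+4/5z)y_n ⇒ h·k2=z(1+4/5z)y_n
  y_{n+1}/y_n = 1 + 5/8z + 3/8z(1+4/5z) = 1 + z + 3/10z²
  Hence R(z) = 1 + z + 3/10z².

Solve |R(x)|<1 on ℝ⁻.
x=-0.95: |R|=0.3207
R=1: x+3/10x²=0 ⇒ x=−10/3=-3.3333; min R=1−1/(4·3/10)=0.1667>−1
Confirm numerically:
  x=-2.702: |R|=0.48824 <1
  x=-2.510: |R|=0.38003 <1
  x=-1.900: |R|=0.18300 <1
  x=-3.643: |R|=1.33843 >1
  x=-3.500: |R|=1.17500 >1
Interval (-3.3333, 0).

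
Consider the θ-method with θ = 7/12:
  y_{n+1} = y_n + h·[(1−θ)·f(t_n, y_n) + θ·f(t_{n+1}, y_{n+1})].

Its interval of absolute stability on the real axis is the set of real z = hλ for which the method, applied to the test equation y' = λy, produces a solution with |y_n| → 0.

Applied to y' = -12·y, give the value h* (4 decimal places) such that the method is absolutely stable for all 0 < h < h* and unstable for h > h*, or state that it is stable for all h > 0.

(−∞, 0) — no finite endpoint. Any h>0 works for λ=-12.

On y'=λy, z=hλ:
  y_{n+1} = y_n + z·[5/12·y_n + 7/12·y_{n+1}] ⇒ (1 − 7/12z)y_{n+1} = (1 + 5/12z)y_n
  so R(z) = (1 + 5/12z)/(1 − 7/12z).

Find x<0 with |R(x)|<1.
x=-0.56: |R|=0.5779
x=-2: |R|=0.0769
x=-10: |R|=0.4634
x=-100: |R|=0.6854
θ=7/12≥1/2 ⇒ |1+5/12x|<|1−7/12x| ∀x<0 ⇒ interval (−∞,0).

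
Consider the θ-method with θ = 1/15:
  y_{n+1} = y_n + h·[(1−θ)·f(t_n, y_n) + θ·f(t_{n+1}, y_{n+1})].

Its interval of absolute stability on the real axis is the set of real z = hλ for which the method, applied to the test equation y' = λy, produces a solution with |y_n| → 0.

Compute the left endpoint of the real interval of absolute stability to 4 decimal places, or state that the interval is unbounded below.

left endpoint -2.3077.

Test eqn y'=λy, z=hλ:
  y_{n+1} = y_n + z·[14/15·y_n + 1/15·y_{n+1}] ⇒ (1 − 1/15z)y_{n+1} = (1 + 14/15z)y_n
  ⇒ R(z) = (1 + 14/15z)/(1 − 1/15z).

Need |R(x)|<1, x<0.
x=-1.53: |R|=0.3884
R=−1: 1+14/15x = −1+1/15x ⇒ -13/15x=2 ⇒ x=2/(-13/15)=-2.3077
Confirm numerically:
  x=-1.896: |R|=0.68324 <1
  x=-1.707: |R|=0.53259 <1
  x=-1.559: |R|=0.41222 <1
  x=-1.323: |R|=0.21577 <1
  x=-2.403: |R|=1.07119 >1
  x=-2.370: |R|=1.04663 >1
Interval (-2.3077, 0).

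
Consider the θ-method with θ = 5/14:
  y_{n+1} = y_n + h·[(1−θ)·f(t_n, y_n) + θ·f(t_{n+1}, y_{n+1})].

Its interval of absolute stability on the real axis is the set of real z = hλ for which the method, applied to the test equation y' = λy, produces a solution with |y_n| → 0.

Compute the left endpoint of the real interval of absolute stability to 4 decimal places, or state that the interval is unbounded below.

Set f=λy, z=hλ:
  y_{n+1} = y_n + z·[9/14·y_n + 5/14·y_{n+1}] ⇒ (1 − 5/14z)y_{n+1} = (1 + 9/14z)y_n
  Hence R(z) = (1 + 9/14z)/(1 − 5/14z).

Find x<0 with |R(x)|<1.
x=-1.14: |R|=0.1898
R=−1: 1+9/14x = −1+5/14x ⇒ -2/7x=2 ⇒ x=2/(-2/7)=-7.0000
Confirm numerically:
  x=-5.979: |R|=0.90696 <1
  x=-5.435: |R|=0.84797 <1
  x=-3.794: |R|=0.61104 <1
  x=-3.642: |R|=0.58299 <1
  x=-7.406: |R|=1.03182 >1
  x=-7.393: |R|=1.03084 >1
Stable set (-7.0000, 0).

z* = -7.0000.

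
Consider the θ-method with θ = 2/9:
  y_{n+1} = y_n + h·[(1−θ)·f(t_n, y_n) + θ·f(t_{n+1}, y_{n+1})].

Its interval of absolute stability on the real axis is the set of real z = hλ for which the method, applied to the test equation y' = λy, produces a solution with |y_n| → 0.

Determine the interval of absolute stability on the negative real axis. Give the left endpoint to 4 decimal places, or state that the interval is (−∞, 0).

(-3.6000, 0).

With y'=λy (z=hλ):
  y_{n+1} = y_n + z·[7/9·y_n + 2/9·y_{n+1}] ⇒ (1 − 2/9z)y_{n+1} = (1 + 7/9z)y_n
  Hence R(z) = (1 + 7/9z)/(1 − 2/9z).

Solve |R(x)|<1 on ℝ⁻.
x=-0.8: |R|=0.3208
R=−1: 1+7/9x = −1+2/9x ⇒ -5/9x=2 ⇒ x=2/(-5/9)=-3.6000
Confirm numerically:
  x=-3.367: |R|=0.92596 <1
  x=-2.124: |R|=0.44293 <1
  x=-1.561: |R|=0.15897 <1
  x=-4.175: |R|=1.16571 >1
  x=-3.993: |R|=1.11568 >1
  x=-3.737: |R|=1.04158 >1
So |R|<1 on (-3.6000, 0).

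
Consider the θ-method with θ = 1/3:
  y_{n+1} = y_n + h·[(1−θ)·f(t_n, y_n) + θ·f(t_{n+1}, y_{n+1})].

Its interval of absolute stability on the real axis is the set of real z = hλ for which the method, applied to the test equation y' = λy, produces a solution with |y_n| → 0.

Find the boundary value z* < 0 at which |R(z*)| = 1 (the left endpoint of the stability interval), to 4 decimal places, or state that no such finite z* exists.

With y'=λy (z=hλ):
  y_{n+1} = y_n + z·[2/3·y_n + 1/3·y_{n+1}] ⇒ (1 − 1/3z)y_{n+1} = (1 + 2/3z)y_n
  R(z) = (1 + 2/3z)/(1 − 1/3z).

Solve |R(x)|<1 on ℝ⁻.
x=-1.46: |R|=0.0179
R=−1: 1+2/3x = −1+1/3x ⇒ -1/3x=2 ⇒ x=2/(-1/3)=-6.0000
Confirm numerically:
  x=-5.912: |R|=0.99013 <1
  x=-4.452: |R|=0.79227 <1
  x=-4.072: |R|=0.72738 <1
  x=-6.589: |R|=1.06142 >1
  x=-6.575: |R|=1.06005 >1
  x=-6.206: |R|=1.02238 >1
So |R|<1 on (-6.0000, 0).

left endpoint -6.0000.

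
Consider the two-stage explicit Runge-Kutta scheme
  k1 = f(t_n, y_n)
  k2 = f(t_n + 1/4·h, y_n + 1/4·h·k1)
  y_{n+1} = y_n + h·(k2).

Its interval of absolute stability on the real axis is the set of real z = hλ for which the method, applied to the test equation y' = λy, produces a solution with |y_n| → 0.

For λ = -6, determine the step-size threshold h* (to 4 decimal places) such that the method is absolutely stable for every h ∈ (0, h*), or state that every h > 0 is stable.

(-4.0000,0); λ=-6 ⇒ h* = (4)/6 = 0.6667.

Test eqn y'=λy, z=hλ:
  k1=λy_n ⇒ h·k1=z·y_n;  k2=λ(1+1/4z)y_n ⇒ h·k2=z(1+1/4z)y_n
  y_{n+1}/y_n = 1 + z(1+1/4z) = 1 + z + 1/4z²
  so R(z) = 1 + z + 1/4z².

Boundary: |R(x)|=1, x<0.
x=-1.39: |R|=0.0930
R=1: x+1/4x²=0 ⇒ x=−4=-4.0000; min R=1−1/(4·1/4)=0.0000>−1
Confirm numerically:
  x=-3.838: |R|=0.84456 <1
  x=-3.603: |R|=0.64240 <1
  x=-2.529: |R|=0.06996 <1
  x=-2.245: |R|=0.01501 <1
  x=-4.400: |R|=1.44000 >1
  x=-4.236: |R|=1.24992 >1
  x=-4.213: |R|=1.22434 >1
Interval (-4.0000, 0).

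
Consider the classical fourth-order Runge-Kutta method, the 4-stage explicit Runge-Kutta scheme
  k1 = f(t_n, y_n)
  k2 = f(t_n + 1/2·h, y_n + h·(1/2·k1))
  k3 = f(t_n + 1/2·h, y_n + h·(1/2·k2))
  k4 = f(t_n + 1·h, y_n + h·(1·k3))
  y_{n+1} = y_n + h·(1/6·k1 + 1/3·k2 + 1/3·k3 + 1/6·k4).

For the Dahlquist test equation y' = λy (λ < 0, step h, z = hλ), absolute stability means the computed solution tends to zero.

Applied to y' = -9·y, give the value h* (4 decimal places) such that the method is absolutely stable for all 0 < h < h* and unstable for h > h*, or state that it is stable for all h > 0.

Set f=λy, z=hλ:
  order 4, 4-stage ⇒ R(z)=1+z+z^2/2+z^3/6+z^4/24
  (e.g. R(-1.19)=0.32075, |R|=0.32075)

Find x<0 with |R(x)|<1.
x=-1.19: |R|=0.3207
|R(-2.74)|=0.9338 |R(-2.11)|=0.3763 |R(-1.09)|=0.3470
Bisect:
  x_lo=-3.2288 |R|=1.9022  x_hi=-0.1123 |R|=0.8938
  mid=-1.67056 |R|=0.27232 →hi
  mid=-2.44969 |R|=0.60120 →hi
  mid=-2.83926 |R|=1.08446 →lo
  mid=-2.64447 |R|=0.80763 →hi
  mid=-2.74187 |R|=0.93647 →hi
  mid=-2.79056 |R|=1.00797 →lo
  mid=-2.76621 |R|=0.97161 →hi
  mid=-2.77839 |R|=0.98964 →hi
  mid=-2.78447 |R|=0.99877 →hi
  ...
  [-2.78543,-2.78524] ⇒ x*=-2.7853
Stable set (-2.7853, 0).

(-2.7853,0); λ=-9 ⇒ h* = 0.3095.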